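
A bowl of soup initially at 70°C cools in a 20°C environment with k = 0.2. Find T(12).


Newton's law: dT/dt = -k(T - T_a) has solution T(t) = T_a + (T₀ - T_a)e^(-kt).
Plug in T_a = 20, T₀ = 70, k = 0.2, t = 12: T(12) = 20 + (50)e^(-2.40) ≈ 24.5°C.


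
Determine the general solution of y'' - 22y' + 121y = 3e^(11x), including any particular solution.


Characteristic polynomial (r - 11)² = 0; repeated root r = 11.
y_h = (C₁ + C₂x)e^(11x). Forcing matches the repeated root (resonance), so try y_p = Ax² e^(11x).
Substitute and solve for A: 2A = 3, so A = 3/2.
General solution: y = (C₁ + C₂x + (3/2)x²)e^(11x).


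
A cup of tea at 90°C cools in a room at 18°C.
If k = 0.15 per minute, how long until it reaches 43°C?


From T(t) = T_a + (T₀ - T_a)e^(-kt), set T(t) = 43:
(43 - 18) / (90 - 18) = e^(-0.15t), so t = -ln(0.347)/0.15 ≈ 7.1 minutes.


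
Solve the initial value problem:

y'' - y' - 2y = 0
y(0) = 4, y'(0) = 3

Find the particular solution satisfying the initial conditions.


Characteristic roots of r² - r - 2 = 0 are -1, 2.
General solution y = c₁ e^(-x) + c₂ e^(2x).
Apply y(0) = 4: c₁ + c₂ = 4. Apply y'(0) = 3: -1 c₁ + 2 c₂ = 3.
Solve: c₁ = 5/3, c₂ = 7/3.
Particular solution: y = (5/3)e^(-x) + (7/3)e^(2x).


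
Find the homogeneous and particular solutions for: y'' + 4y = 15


Homogeneous part: r² + 4 = 0 ⇒ r = ±2i, so y_h = C₁cos(2x) + C₂sin(2x).
Try constant y_p = A; plug in: 4A = 15 ⇒ A = 15/4.
General solution: y = C₁cos(2x) + C₂sin(2x) + 15/4.


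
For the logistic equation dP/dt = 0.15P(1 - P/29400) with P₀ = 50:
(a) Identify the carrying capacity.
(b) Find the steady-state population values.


Logistic ODE dP/dt = 0.15P(1 - P/29400) has equilibria where dP/dt = 0, i.e. P = 0 or P = 29400.
The coefficient (1 - P/K) = 0 when P = K, identifying K = 29400 as the carrying capacity.
(a) K = 29400; (b) equilibria P = 0 and P = 29400.


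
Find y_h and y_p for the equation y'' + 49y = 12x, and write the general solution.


Homogeneous: r² + 49 = 0 ⇒ r = ±7i, y_h = C₁cos(7x) + C₂sin(7x).
Polynomial forcing; try y_p = Ax + B. Then y_p'' + 49 y_p = 49(Ax + B) = 12x, so B = 0 and A = 12/49.
General solution: y = C₁cos(7x) + C₂sin(7x) + (12/49)x.


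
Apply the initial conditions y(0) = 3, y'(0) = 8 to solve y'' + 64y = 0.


Characteristic roots of r² + 64 = 0 are ±8i, so y = C₁cos(8x) + C₂sin(8x).
Apply y(0) = 3: C₁ = 3. Differentiate and apply y'(0) = 8: 8·C₂ = 8, so C₂ = 1.
Particular solution: y = 3cos(8x) + sin(8x).


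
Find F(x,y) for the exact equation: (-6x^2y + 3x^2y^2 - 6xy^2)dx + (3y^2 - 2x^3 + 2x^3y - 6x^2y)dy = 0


Check exactness: ∂M/∂y = -6x^2 + 6x^2y - 12xy and ∂N/∂x = -6x^2 + 6x^2y - 12xy; equal, so the equation is exact.
Integrate M with respect to x (treating y as constant): ∫M dx = -2x^3y + x^3y^2 - 3x^2y^2 + h(y).
Differentiate w.r.t. y and set equal to N: the x-dependent terms already match, leaving h'(y) = 3y^2. Integrate: h(y) = y^3.
So F(x,y) = y^3 - 2x^3y + x^3y^2 - 3x^2y^2.
General solution: y^3 - 2x^3y + x^3y^2 - 3x^2y^2 = C.


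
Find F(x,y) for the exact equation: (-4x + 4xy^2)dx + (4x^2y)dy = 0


Check exactness: ∂M/∂y = 8xy and ∂N/∂x = 8xy; equal, so the equation is exact.
Integrate M with respect to x (treating y as constant): ∫M dx = -2x^2 + 2x^2y^2 + h(y).
Differentiate w.r.t. y and set equal to N: all terms match, so h'(y) = 0 and h is a constant absorbed into C.
General solution: -2x^2 + 2x^2y^2 = C.


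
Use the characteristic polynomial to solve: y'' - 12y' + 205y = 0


Characteristic equation: r² - 12r + 205 = 0.
Discriminant is negative; roots r = 6 ± 13i (complex conjugate pair).
General solution uses e^(α x)(C₁ cos(β x) + C₂ sin(β x)): y = e^(6x)(C₁cos(13x) + C₂sin(13x)).


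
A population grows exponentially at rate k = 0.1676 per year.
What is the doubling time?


Exponential growth: P(t) = P₀ e^(0.1676t). Set P(t)/P₀ = 2: e^(0.1676t) = 2.
Solve: t = ln(2)/0.1676 ≈ 4.14 years.


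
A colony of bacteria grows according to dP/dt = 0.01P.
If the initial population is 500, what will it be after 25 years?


The ODE dP/dt = 0.01P has solution P(t) = P(0)e^(0.01t).
Substitute P(0) = 500 and t = 25: P(25) = 500 e^(0.25) ≈ 642.


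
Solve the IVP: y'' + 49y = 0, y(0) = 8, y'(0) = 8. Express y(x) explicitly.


Characteristic roots of r² + 49 = 0 are ±7i, so y = C₁cos(7x) + C₂sin(7x).
Apply y(0) = 8: C₁ = 8. Differentiate and apply y'(0) = 8: 7·C₂ = 8, so C₂ = 8/7.
Particular solution: y = 8cos(7x) + (8/7)sin(7x).


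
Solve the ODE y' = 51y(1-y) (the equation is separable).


Separate: dy/[y(1-y)] = 51 dx.
Partial fractions: 1/[y(1-y)] = 1/y + 1/(1-y).
Integrate: ln|y/(1-y)| = 51x + C₀.
Solve for y: y = 1/(1 + Ce^(-51x)).


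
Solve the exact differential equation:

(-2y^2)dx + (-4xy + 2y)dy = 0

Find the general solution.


Check exactness: ∂M/∂y = -4y and ∂N/∂x = -4y; equal, so the equation is exact.
Integrate M with respect to x (treating y as constant): ∫M dx = -2xy^2 + h(y).
Differentiate w.r.t. y and set equal to N: the x-dependent terms already match, leaving h'(y) = 2y. Integrate: h(y) = y^2.
So F(x,y) = -2xy^2 + y^2.
General solution: -2xy^2 + y^2 = C.


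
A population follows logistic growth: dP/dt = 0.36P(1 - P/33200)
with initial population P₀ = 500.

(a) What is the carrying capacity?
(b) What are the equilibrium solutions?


Logistic ODE dP/dt = 0.36P(1 - P/33200) has equilibria where dP/dt = 0, i.e. P = 0 or P = 33200.
The coefficient (1 - P/K) = 0 when P = K, identifying K = 33200 as the carrying capacity.
(a) K = 33200; (b) equilibria P = 0 and P = 33200.


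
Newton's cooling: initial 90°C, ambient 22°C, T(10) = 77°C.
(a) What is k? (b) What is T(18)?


Newton's law: T(t) = T_a + (T₀ - T_a)e^(-kt).
(a) Use T(10) = 77: (77 - 22)/(90 - 22) = e^(-k·10), so k = -ln(0.809)/10 ≈ 0.0212.
(b) Apply k to t = 18: T(18) = 22 + (68)e^(-0.382) ≈ 68.4°C.


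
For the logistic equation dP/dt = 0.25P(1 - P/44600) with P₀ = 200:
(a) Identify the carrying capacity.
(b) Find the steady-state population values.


Logistic ODE dP/dt = 0.25P(1 - P/44600) has equilibria where dP/dt = 0, i.e. P = 0 or P = 44600.
The coefficient (1 - P/K) = 0 when P = K, identifying K = 44600 as the carrying capacity.
(a) K = 44600; (b) equilibria P = 0 and P = 44600.


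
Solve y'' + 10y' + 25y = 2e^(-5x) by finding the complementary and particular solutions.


Characteristic polynomial (r + 5)² = 0; repeated root r = -5.
y_h = (C₁ + C₂x)e^(-5x). Forcing matches the repeated root (resonance), so try y_p = Ax² e^(-5x).
Substitute and solve for A: 2A = 2, so A = 1.
General solution: y = (C₁ + C₂x + x²)e^(-5x).


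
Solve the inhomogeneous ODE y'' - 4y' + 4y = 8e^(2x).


Characteristic polynomial (r - 2)² = 0; repeated root r = 2.
y_h = (C₁ + C₂x)e^(2x). Forcing matches the repeated root (resonance), so try y_p = Ax² e^(2x).
Substitute and solve for A: 2A = 8, so A = 4.
General solution: y = (C₁ + C₂x + 4x²)e^(2x).


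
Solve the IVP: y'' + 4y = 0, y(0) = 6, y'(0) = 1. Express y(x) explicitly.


Characteristic roots of r² + 4 = 0 are ±2i, so y = C₁cos(2x) + C₂sin(2x).
Apply y(0) = 6: C₁ = 6. Differentiate and apply y'(0) = 1: 2·C₂ = 1, so C₂ = 1/2.
Particular solution: y = 6cos(2x) + (1/2)sin(2x).


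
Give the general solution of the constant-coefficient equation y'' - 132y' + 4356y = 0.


Characteristic equation: r² - 132r + 4356 = 0, i.e. (r - 66)² = 0.
Repeated root r = 66; include an x factor for the second linearly independent solution.
General solution: y = (C₁ + C₂x)e^(66x).


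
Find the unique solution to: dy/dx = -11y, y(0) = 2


General solution of y' = -11y is y = Ce^(-11x).
Apply y(0) = 2: C = 2.
Particular solution: y = 2e^(-11x).


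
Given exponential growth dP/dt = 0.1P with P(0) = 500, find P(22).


The ODE dP/dt = 0.1P has solution P(t) = P(0)e^(0.1t).
Substitute P(0) = 500 and t = 22: P(22) = 500 e^(2.20) ≈ 4513.


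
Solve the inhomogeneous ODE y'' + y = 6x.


Homogeneous: r² + 1 = 0 ⇒ r = ±1i, y_h = C₁cos(x) + C₂sin(x).
Polynomial forcing; try y_p = Ax + B. Then y_p'' + 1 y_p = 1(Ax + B) = 6x, so B = 0 and A = 6.
General solution: y = C₁cos(x) + C₂sin(x) + 6x.


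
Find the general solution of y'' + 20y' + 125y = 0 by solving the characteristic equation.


Characteristic equation: r² + 20r + 125 = 0.
Discriminant is negative; roots r = -10 ± 5i (complex conjugate pair).
General solution uses e^(α x)(C₁ cos(β x) + C₂ sin(β x)): y = e^(-10x)(C₁cos(5x) + C₂sin(5x)).


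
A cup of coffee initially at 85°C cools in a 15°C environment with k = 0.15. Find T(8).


Newton's law: dT/dt = -k(T - T_a) has solution T(t) = T_a + (T₀ - T_a)e^(-kt).
Plug in T_a = 15, T₀ = 85, k = 0.15, t = 8: T(8) = 15 + (70)e^(-1.20) ≈ 36.1°C.


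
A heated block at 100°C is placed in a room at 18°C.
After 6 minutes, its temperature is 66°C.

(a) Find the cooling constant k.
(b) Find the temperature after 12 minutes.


Newton's law: T(t) = T_a + (T₀ - T_a)e^(-kt).
(a) Use T(6) = 66: (66 - 18)/(100 - 18) = e^(-k·6), so k = -ln(0.585)/6 ≈ 0.0893.
(b) Apply k to t = 12: T(12) = 18 + (82)e^(-1.071) ≈ 46.1°C.


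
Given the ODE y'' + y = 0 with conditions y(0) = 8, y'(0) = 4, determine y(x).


Characteristic roots of r² + 1 = 0 are ±1i, so y = C₁cos(x) + C₂sin(x).
Apply y(0) = 8: C₁ = 8. Differentiate and apply y'(0) = 4: 1·C₂ = 4, so C₂ = 4.
Particular solution: y = 8cos(x) + 4sin(x).


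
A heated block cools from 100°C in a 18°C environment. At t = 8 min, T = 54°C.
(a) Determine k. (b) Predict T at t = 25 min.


Newton's law: T(t) = T_a + (T₀ - T_a)e^(-kt).
(a) Use T(8) = 54: (54 - 18)/(100 - 18) = e^(-k·8), so k = -ln(0.439)/8 ≈ 0.1029.
(b) Apply k to t = 25: T(25) = 18 + (82)e^(-2.573) ≈ 24.3°C.


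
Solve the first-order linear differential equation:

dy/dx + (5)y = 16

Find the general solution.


P(x) = 5, Q(x) = 16; integrating factor μ = e^(5x).
(μ y)' = 16e^(5x) ⇒ μ y = (16/5)e^(5x) + C.
Divide by μ: y = 16/5 + Ce^(-5x).


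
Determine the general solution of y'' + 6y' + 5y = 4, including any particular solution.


Characteristic roots of r² + 6r + 5 = 0 are -1, -5.
y_h = C₁e^(-x) + C₂e^(-5x).
Constant forcing; try y_p = A. Then 5A = 4 ⇒ A = 4/5.
General solution: y = C₁e^(-x) + C₂e^(-5x) + 4/5.


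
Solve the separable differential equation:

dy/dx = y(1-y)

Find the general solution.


Separate: dy/[y(1-y)] =  dx.
Partial fractions: 1/[y(1-y)] = 1/y + 1/(1-y).
Integrate: ln|y/(1-y)| = x + C₀.
Solve for y: y = 1/(1 + Ce^(-x)).


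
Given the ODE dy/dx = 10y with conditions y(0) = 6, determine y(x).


General solution of y' = 10y is y = Ce^(10x).
Apply y(0) = 6: C = 6.
Particular solution: y = 6e^(10x).


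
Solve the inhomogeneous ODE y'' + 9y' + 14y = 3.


Characteristic roots of r² + 9r + 14 = 0 are -2, -7.
y_h = C₁e^(-2x) + C₂e^(-7x).
Constant forcing; try y_p = A. Then 14A = 3 ⇒ A = 3/14.
General solution: y = C₁e^(-2x) + C₂e^(-7x) + 3/14.


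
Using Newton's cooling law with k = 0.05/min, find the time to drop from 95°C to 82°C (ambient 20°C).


From T(t) = T_a + (T₀ - T_a)e^(-kt), set T(t) = 82:
(82 - 20) / (95 - 20) = e^(-0.05t), so t = -ln(0.827)/0.05 ≈ 3.8 minutes.


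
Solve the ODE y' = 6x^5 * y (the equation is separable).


Separate variables: dy/y = 6x^5 dx.
Integrate: ln|y| = x^6 + C₀.
Exponentiate: y = Ce^(x^6).


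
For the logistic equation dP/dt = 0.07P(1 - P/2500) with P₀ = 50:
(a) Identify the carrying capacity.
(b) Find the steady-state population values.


Logistic ODE dP/dt = 0.07P(1 - P/2500) has equilibria where dP/dt = 0, i.e. P = 0 or P = 2500.
The coefficient (1 - P/K) = 0 when P = K, identifying K = 2500 as the carrying capacity.
(a) K = 2500; (b) equilibria P = 0 and P = 2500.


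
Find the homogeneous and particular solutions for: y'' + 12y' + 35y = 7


Characteristic roots of r² + 12r + 35 = 0 are -7, -5.
y_h = C₁e^(-7x) + C₂e^(-5x).
Constant forcing; try y_p = A. Then 35A = 7 ⇒ A = 1/5.
General solution: y = C₁e^(-7x) + C₂e^(-5x) + 1/5.


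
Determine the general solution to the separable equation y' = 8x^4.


Integrate both sides with respect to x: y = ∫ 8x^4 dx = (8/5)x^5 + C.


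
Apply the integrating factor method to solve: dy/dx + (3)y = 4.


P(x) = 3, Q(x) = 4; integrating factor μ = e^(3x).
(μ y)' = 4e^(3x) ⇒ μ y = (4/3)e^(3x) + C.
Divide by μ: y = 4/3 + Ce^(-3x).


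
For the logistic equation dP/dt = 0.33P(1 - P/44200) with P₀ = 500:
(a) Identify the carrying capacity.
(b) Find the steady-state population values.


Logistic ODE dP/dt = 0.33P(1 - P/44200) has equilibria where dP/dt = 0, i.e. P = 0 or P = 44200.
The coefficient (1 - P/K) = 0 when P = K, identifying K = 44200 as the carrying capacity.
(a) K = 44200; (b) equilibria P = 0 and P = 44200.


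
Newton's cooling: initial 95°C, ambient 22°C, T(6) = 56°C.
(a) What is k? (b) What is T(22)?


Newton's law: T(t) = T_a + (T₀ - T_a)e^(-kt).
(a) Use T(6) = 56: (56 - 22)/(95 - 22) = e^(-k·6), so k = -ln(0.466)/6 ≈ 0.1273.
(b) Apply k to t = 22: T(22) = 22 + (73)e^(-2.802) ≈ 26.4°C.


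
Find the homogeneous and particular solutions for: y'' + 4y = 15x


Homogeneous: r² + 4 = 0 ⇒ r = ±2i, y_h = C₁cos(2x) + C₂sin(2x).
Polynomial forcing; try y_p = Ax + B. Then y_p'' + 4 y_p = 4(Ax + B) = 15x, so B = 0 and A = 15/4.
General solution: y = C₁cos(2x) + C₂sin(2x) + (15/4)x.


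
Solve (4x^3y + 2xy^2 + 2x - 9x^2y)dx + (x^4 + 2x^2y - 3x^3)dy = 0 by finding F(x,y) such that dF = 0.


Check exactness: ∂M/∂y = 4x^3 + 4xy - 9x^2 and ∂N/∂x = 4x^3 + 4xy - 9x^2; equal, so the equation is exact.
Integrate M with respect to x (treating y as constant): ∫M dx = x^4y + x^2y^2 + x^2 - 3x^3y + h(y).
Differentiate w.r.t. y and set equal to N: all terms match, so h'(y) = 0 and h is a constant absorbed into C.
General solution: x^4y + x^2y^2 + x^2 - 3x^3y = C.


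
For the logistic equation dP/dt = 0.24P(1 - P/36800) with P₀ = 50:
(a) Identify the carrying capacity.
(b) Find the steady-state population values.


Logistic ODE dP/dt = 0.24P(1 - P/36800) has equilibria where dP/dt = 0, i.e. P = 0 or P = 36800.
The coefficient (1 - P/K) = 0 when P = K, identifying K = 36800 as the carrying capacity.
(a) K = 36800; (b) equilibria P = 0 and P = 36800.


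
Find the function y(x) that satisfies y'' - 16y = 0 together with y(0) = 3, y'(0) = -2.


Characteristic roots of r² - 16 = 0 are -4, 4.
General solution y = c₁ e^(-4x) + c₂ e^(4x).
Apply y(0) = 3: c₁ + c₂ = 3. Apply y'(0) = -2: -4 c₁ + 4 c₂ = -2.
Solve: c₁ = 7/4, c₂ = 5/4.
Particular solution: y = (7/4)e^(-4x) + (5/4)e^(4x).


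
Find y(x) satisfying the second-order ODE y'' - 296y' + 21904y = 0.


Characteristic equation: r² - 296r + 21904 = 0, i.e. (r - 148)² = 0.
Repeated root r = 148; include an x factor for the second linearly independent solution.
General solution: y = (C₁ + C₂x)e^(148x).


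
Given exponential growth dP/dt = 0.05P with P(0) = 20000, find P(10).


The ODE dP/dt = 0.05P has solution P(t) = P(0)e^(0.05t).
Substitute P(0) = 20000 and t = 10: P(10) = 20000 e^(0.50) ≈ 32974.


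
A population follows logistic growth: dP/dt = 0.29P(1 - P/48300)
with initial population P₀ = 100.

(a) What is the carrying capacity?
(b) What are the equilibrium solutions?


Logistic ODE dP/dt = 0.29P(1 - P/48300) has equilibria where dP/dt = 0, i.e. P = 0 or P = 48300.
The coefficient (1 - P/K) = 0 when P = K, identifying K = 48300 as the carrying capacity.
(a) K = 48300; (b) equilibria P = 0 and P = 48300.


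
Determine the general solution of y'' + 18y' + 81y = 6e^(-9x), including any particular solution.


Characteristic polynomial (r + 9)² = 0; repeated root r = -9.
y_h = (C₁ + C₂x)e^(-9x). Forcing matches the repeated root (resonance), so try y_p = Ax² e^(-9x).
Substitute and solve for A: 2A = 6, so A = 3.
General solution: y = (C₁ + C₂x + 3x²)e^(-9x).


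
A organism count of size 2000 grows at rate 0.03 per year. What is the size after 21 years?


The ODE dP/dt = 0.03P has solution P(t) = P(0)e^(0.03t).
Substitute P(0) = 2000 and t = 21: P(21) = 2000 e^(0.63) ≈ 3755.


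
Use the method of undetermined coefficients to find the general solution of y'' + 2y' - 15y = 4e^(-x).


Characteristic roots of r² + 2r - 15 = 0 are -5, 3.
y_h = C₁e^(-5x) + C₂e^(3x).
Forcing exponent -1 is not a characteristic root; try y_p = Ae^(-x).
Substitute: A·(1 + (2)·-1 + (-15)) = A·-16 = 4, so A = -1/4.
General solution: y = C₁e^(-5x) + C₂e^(3x) - (1/4)e^(-x).


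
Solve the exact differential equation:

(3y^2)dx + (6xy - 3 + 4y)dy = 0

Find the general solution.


Check exactness: ∂M/∂y = 6y and ∂N/∂x = 6y; equal, so the equation is exact.
Integrate M with respect to x (treating y as constant): ∫M dx = 3xy^2 + h(y).
Differentiate w.r.t. y and set equal to N: the x-dependent terms already match, leaving h'(y) = -3 + 4y. Integrate: h(y) = -3y + 2y^2.
So F(x,y) = 3xy^2 - 3y + 2y^2.
General solution: 3xy^2 - 3y + 2y^2 = C.


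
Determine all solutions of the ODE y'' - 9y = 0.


Characteristic equation: r² - 9 = 0.
Factor: (r + 3)(r - 3) = 0 ⇒ r = -3, 3 (distinct real).
General solution: y = C₁e^(-3x) + C₂e^(3x).


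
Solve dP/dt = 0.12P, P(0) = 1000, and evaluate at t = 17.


The ODE dP/dt = 0.12P has solution P(t) = P(0)e^(0.12t).
Substitute P(0) = 1000 and t = 17: P(17) = 1000 e^(2.04) ≈ 7691.


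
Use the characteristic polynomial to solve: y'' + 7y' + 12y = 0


Characteristic equation: r² + 7r + 12 = 0.
Factor: (r + 3)(r + 4) = 0 ⇒ r = -3, -4 (distinct real).
General solution: y = C₁e^(-3x) + C₂e^(-4x).


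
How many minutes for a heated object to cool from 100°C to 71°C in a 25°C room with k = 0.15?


From T(t) = T_a + (T₀ - T_a)e^(-kt), set T(t) = 71:
(71 - 25) / (100 - 25) = e^(-0.15t), so t = -ln(0.613)/0.15 ≈ 3.3 minutes.


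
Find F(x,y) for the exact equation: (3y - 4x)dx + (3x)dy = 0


Check exactness: ∂M/∂y = 3 and ∂N/∂x = 3; equal, so the equation is exact.
Integrate M with respect to x (treating y as constant): ∫M dx = 3xy - 2x^2 + h(y).
Differentiate w.r.t. y and set equal to N: all terms match, so h'(y) = 0 and h is a constant absorbed into C.
General solution: 3xy - 2x^2 = C.


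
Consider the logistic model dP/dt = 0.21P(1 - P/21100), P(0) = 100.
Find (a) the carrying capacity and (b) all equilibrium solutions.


Logistic ODE dP/dt = 0.21P(1 - P/21100) has equilibria where dP/dt = 0, i.e. P = 0 or P = 21100.
The coefficient (1 - P/K) = 0 when P = K, identifying K = 21100 as the carrying capacity.
(a) K = 21100; (b) equilibria P = 0 and P = 21100.


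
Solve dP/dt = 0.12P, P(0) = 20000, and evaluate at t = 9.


The ODE dP/dt = 0.12P has solution P(t) = P(0)e^(0.12t).
Substitute P(0) = 20000 and t = 9: P(9) = 20000 e^(1.08) ≈ 58894.


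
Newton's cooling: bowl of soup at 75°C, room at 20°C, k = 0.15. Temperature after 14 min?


Newton's law: dT/dt = -k(T - T_a) has solution T(t) = T_a + (T₀ - T_a)e^(-kt).
Plug in T_a = 20, T₀ = 75, k = 0.15, t = 14: T(14) = 20 + (55)e^(-2.10) ≈ 26.7°C.


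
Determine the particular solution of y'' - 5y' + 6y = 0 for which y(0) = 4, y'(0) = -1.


Characteristic roots of r² - 5r + 6 = 0 are 2, 3.
General solution y = c₁ e^(2x) + c₂ e^(3x).
Apply y(0) = 4: c₁ + c₂ = 4. Apply y'(0) = -1: 2 c₁ + 3 c₂ = -1.
Solve: c₁ = 13, c₂ = -9.
Particular solution: y = 13e^(2x) - 9e^(3x).


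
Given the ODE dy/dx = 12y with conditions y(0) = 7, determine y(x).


General solution of y' = 12y is y = Ce^(12x).
Apply y(0) = 7: C = 7.
Particular solution: y = 7e^(12x).


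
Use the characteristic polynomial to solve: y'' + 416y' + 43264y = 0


Characteristic equation: r² + 416r + 43264 = 0, i.e. (r + 208)² = 0.
Repeated root r = -208; include an x factor for the second linearly independent solution.
General solution: y = (C₁ + C₂x)e^(-208x).


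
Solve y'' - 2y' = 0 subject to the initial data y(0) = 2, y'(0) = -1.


Characteristic roots of r² - 2r = 0 are 0, 2.
General solution y = c₁ + c₂ e^(2x).
Apply y(0) = 2: c₁ + c₂ = 2. Apply y'(0) = -1: 0 c₁ + 2 c₂ = -1.
Solve: c₁ = 5/2, c₂ = -1/2.
Particular solution: y = 5/2 - (1/2)e^(2x).


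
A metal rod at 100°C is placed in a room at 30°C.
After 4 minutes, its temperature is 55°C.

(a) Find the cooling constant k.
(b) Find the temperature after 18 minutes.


Newton's law: T(t) = T_a + (T₀ - T_a)e^(-kt).
(a) Use T(4) = 55: (55 - 30)/(100 - 30) = e^(-k·4), so k = -ln(0.357)/4 ≈ 0.2574.
(b) Apply k to t = 18: T(18) = 30 + (70)e^(-4.633) ≈ 30.7°C.


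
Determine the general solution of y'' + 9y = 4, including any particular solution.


Homogeneous part: r² + 9 = 0 ⇒ r = ±3i, so y_h = C₁cos(3x) + C₂sin(3x).
Try constant y_p = A; plug in: 9A = 4 ⇒ A = 4/9.
General solution: y = C₁cos(3x) + C₂sin(3x) + 4/9.


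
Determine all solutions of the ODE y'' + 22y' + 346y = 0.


Characteristic equation: r² + 22r + 346 = 0.
Discriminant is negative; roots r = -11 ± 15i (complex conjugate pair).
General solution uses e^(α x)(C₁ cos(β x) + C₂ sin(β x)): y = e^(-11x)(C₁cos(15x) + C₂sin(15x)).


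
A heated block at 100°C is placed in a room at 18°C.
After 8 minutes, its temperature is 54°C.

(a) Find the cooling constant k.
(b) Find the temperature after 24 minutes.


Newton's law: T(t) = T_a + (T₀ - T_a)e^(-kt).
(a) Use T(8) = 54: (54 - 18)/(100 - 18) = e^(-k·8), so k = -ln(0.439)/8 ≈ 0.1029.
(b) Apply k to t = 24: T(24) = 18 + (82)e^(-2.470) ≈ 24.9°C.


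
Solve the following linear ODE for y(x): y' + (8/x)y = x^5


P(x) = 8/x ⇒ μ = x^8.
(x^8 y)' = x^13 ⇒ x^8 y = x^14/(14) + C.
Solve for y: y = (1/14)x^6 + C/x^8.


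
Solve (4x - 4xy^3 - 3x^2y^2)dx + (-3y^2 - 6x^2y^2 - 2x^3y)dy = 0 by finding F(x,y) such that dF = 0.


Check exactness: ∂M/∂y = -12xy^2 - 6x^2y and ∂N/∂x = -12xy^2 - 6x^2y; equal, so the equation is exact.
Integrate M with respect to x (treating y as constant): ∫M dx = 2x^2 - 2x^2y^3 - x^3y^2 + h(y).
Differentiate w.r.t. y and set equal to N: the x-dependent terms already match, leaving h'(y) = -3y^2. Integrate: h(y) = -y^3.
So F(x,y) = -y^3 + 2x^2 - 2x^2y^3 - x^3y^2.
General solution: -y^3 + 2x^2 - 2x^2y^3 - x^3y^2 = C.


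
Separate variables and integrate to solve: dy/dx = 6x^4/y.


Separate variables: y dy = 6x^4 dx.
Integrate both sides: y²/2 = (6/5)x^5 + C₀.
Multiply by 2: y² = (12/5)x^5 + C.


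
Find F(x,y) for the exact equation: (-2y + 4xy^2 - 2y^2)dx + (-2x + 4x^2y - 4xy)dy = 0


Check exactness: ∂M/∂y = -2 + 8xy - 4y and ∂N/∂x = -2 + 8xy - 4y; equal, so the equation is exact.
Integrate M with respect to x (treating y as constant): ∫M dx = -2xy + 2x^2y^2 - 2xy^2 + h(y).
Differentiate w.r.t. y and set equal to N: all terms match, so h'(y) = 0 and h is a constant absorbed into C.
General solution: -2xy + 2x^2y^2 - 2xy^2 = C.


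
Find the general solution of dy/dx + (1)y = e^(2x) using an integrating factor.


P(x) = 1 ⇒ μ = e^(x).
(μ y)' = e^(3x) ⇒ μ y = e^(3x)/3 + C.
Divide by μ: y = (1/3)e^(2x) + Ce^(-x).


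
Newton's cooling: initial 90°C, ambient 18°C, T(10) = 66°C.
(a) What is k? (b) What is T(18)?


Newton's law: T(t) = T_a + (T₀ - T_a)e^(-kt).
(a) Use T(10) = 66: (66 - 18)/(90 - 18) = e^(-k·10), so k = -ln(0.667)/10 ≈ 0.0405.
(b) Apply k to t = 18: T(18) = 18 + (72)e^(-0.730) ≈ 52.7°C.


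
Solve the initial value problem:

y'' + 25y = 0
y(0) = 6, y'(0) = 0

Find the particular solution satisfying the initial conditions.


Characteristic roots of r² + 25 = 0 are ±5i, so y = C₁cos(5x) + C₂sin(5x).
Apply y(0) = 6: C₁ = 6. Differentiate and apply y'(0) = 0: 5·C₂ = 0, so C₂ = 0.
Particular solution: y = 6cos(5x).


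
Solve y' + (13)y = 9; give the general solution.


P(x) = 13, Q(x) = 9; integrating factor μ = e^(13x).
(μ y)' = 9e^(13x) ⇒ μ y = (9/13)e^(13x) + C.
Divide by μ: y = 9/13 + Ce^(-13x).


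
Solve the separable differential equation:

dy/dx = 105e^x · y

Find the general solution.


Separate variables: dy/y = 105e^x dx.
Integrate: ln|y| = 105e^x + C₀.
Exponentiate: y = Ce^(105e^x).


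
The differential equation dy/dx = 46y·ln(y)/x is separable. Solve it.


Separate: dy/[y ln(y)] = 46 dx/x.
Substitute u = ln(y): du/u = 46 dx/x.
Integrate: ln|ln(y)| = 46ln|x| + C₀, hence ln(y) = C·x^46.


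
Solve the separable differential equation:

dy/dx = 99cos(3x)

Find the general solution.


g(y) = 1, so integrate directly: y = ∫ 99cos(3x) dx = 33sin(3x) + C.


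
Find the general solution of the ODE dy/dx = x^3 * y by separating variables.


Separate variables: dy/y = x^3 dx.
Integrate: ln|y| = (1/4)x^4 + C₀.
Exponentiate: y = Ce^((1/4)x^4).


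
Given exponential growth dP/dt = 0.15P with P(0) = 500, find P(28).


The ODE dP/dt = 0.15P has solution P(t) = P(0)e^(0.15t).
Substitute P(0) = 500 and t = 28: P(28) = 500 e^(4.20) ≈ 33343.


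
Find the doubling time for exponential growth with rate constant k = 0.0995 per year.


Exponential growth: P(t) = P₀ e^(0.0995t). Set P(t)/P₀ = 2: e^(0.0995t) = 2.
Solve: t = ln(2)/0.0995 ≈ 6.97 years.


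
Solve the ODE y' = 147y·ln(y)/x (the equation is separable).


Separate: dy/[y ln(y)] = 147 dx/x.
Substitute u = ln(y): du/u = 147 dx/x.
Integrate: ln|ln(y)| = 147ln|x| + C₀, hence ln(y) = C·x^147.


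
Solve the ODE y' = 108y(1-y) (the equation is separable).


Separate: dy/[y(1-y)] = 108 dx.
Partial fractions: 1/[y(1-y)] = 1/y + 1/(1-y).
Integrate: ln|y/(1-y)| = 108x + C₀.
Solve for y: y = 1/(1 + Ce^(-108x)).


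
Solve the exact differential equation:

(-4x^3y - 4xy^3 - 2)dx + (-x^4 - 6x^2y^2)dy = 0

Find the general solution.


Check exactness: ∂M/∂y = -4x^3 - 12xy^2 and ∂N/∂x = -4x^3 - 12xy^2; equal, so the equation is exact.
Integrate M with respect to x (treating y as constant): ∫M dx = -x^4y - 2x^2y^3 - 2x + h(y).
Differentiate w.r.t. y and set equal to N: all terms match, so h'(y) = 0 and h is a constant absorbed into C.
General solution: -x^4y - 2x^2y^3 - 2x = C.


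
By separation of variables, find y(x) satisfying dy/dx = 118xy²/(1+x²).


Separate: dy/y² = 118x/(1+x²) dx.
Integrate LHS: ∫ dy/y² = -1/y.
Integrate RHS via u = 1+x²: 59ln(1+x²) + C.
Result: -1/y = 59ln(1+x²) + C.


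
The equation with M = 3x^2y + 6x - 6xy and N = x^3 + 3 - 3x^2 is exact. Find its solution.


Check exactness: ∂M/∂y = 3x^2 - 6x and ∂N/∂x = 3x^2 - 6x; equal, so the equation is exact.
Integrate M with respect to x (treating y as constant): ∫M dx = x^3y + 3x^2 - 3x^2y + h(y).
Differentiate w.r.t. y and set equal to N: the x-dependent terms already match, leaving h'(y) = 3. Integrate: h(y) = 3y.
So F(x,y) = x^3y + 3y + 3x^2 - 3x^2y.
General solution: x^3y + 3y + 3x^2 - 3x^2y = C.


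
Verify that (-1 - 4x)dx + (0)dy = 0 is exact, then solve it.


Check exactness: ∂M/∂y = 0 and ∂N/∂x = 0; equal, so the equation is exact.
Integrate M with respect to x (treating y as constant): ∫M dx = -x - 2x^2 + h(y).
Differentiate w.r.t. y and set equal to N: all terms match, so h'(y) = 0 and h is a constant absorbed into C.
General solution: -x - 2x^2 = C.


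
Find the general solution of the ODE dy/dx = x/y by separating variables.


Separate variables: y dy = x dx.
Integrate both sides: y²/2 = (1/2)x^2 + C₀.
Multiply by 2: y² = x^2 + C.


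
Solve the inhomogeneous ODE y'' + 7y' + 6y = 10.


Characteristic roots of r² + 7r + 6 = 0 are -1, -6.
y_h = C₁e^(-x) + C₂e^(-6x).
Constant forcing; try y_p = A. Then 6A = 10 ⇒ A = 5/3.
General solution: y = C₁e^(-x) + C₂e^(-6x) + 5/3.


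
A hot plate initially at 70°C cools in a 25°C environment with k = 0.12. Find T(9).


Newton's law: dT/dt = -k(T - T_a) has solution T(t) = T_a + (T₀ - T_a)e^(-kt).
Plug in T_a = 25, T₀ = 70, k = 0.12, t = 9: T(9) = 25 + (45)e^(-1.08) ≈ 40.3°C.


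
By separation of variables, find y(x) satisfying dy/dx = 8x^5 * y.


Separate variables: dy/y = 8x^5 dx.
Integrate: ln|y| = (4/3)x^6 + C₀.
Exponentiate: y = Ce^((4/3)x^6).


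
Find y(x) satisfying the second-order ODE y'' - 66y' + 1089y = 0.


Characteristic equation: r² - 66r + 1089 = 0, i.e. (r - 33)² = 0.
Repeated root r = 33; include an x factor for the second linearly independent solution.
General solution: y = (C₁ + C₂x)e^(33x).


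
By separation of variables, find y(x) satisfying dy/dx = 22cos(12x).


g(y) = 1, so integrate directly: y = ∫ 22cos(12x) dx = (11/6)sin(12x) + C.


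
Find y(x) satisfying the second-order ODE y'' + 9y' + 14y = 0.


Characteristic equation: r² + 9r + 14 = 0.
Factor: (r + 2)(r + 7) = 0 ⇒ r = -2, -7 (distinct real).
General solution: y = C₁e^(-2x) + C₂e^(-7x).


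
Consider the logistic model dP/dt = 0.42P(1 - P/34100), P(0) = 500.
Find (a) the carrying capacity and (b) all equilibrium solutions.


Logistic ODE dP/dt = 0.42P(1 - P/34100) has equilibria where dP/dt = 0, i.e. P = 0 or P = 34100.
The coefficient (1 - P/K) = 0 when P = K, identifying K = 34100 as the carrying capacity.
(a) K = 34100; (b) equilibria P = 0 and P = 34100.


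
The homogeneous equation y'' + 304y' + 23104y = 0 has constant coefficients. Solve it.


Characteristic equation: r² + 304r + 23104 = 0, i.e. (r + 152)² = 0.
Repeated root r = -152; include an x factor for the second linearly independent solution.
General solution: y = (C₁ + C₂x)e^(-152x).


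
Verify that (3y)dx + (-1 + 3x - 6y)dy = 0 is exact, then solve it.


Check exactness: ∂M/∂y = 3 and ∂N/∂x = 3; equal, so the equation is exact.
Integrate M with respect to x (treating y as constant): ∫M dx = 3xy + h(y).
Differentiate w.r.t. y and set equal to N: the x-dependent terms already match, leaving h'(y) = -1 - 6y. Integrate: h(y) = -y - 3y^2.
So F(x,y) = -y + 3xy - 3y^2.
General solution: -y + 3xy - 3y^2 = C.


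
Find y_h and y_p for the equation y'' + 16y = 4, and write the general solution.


Homogeneous part: r² + 16 = 0 ⇒ r = ±4i, so y_h = C₁cos(4x) + C₂sin(4x).
Try constant y_p = A; plug in: 16A = 4 ⇒ A = 1/4.
General solution: y = C₁cos(4x) + C₂sin(4x) + 1/4.


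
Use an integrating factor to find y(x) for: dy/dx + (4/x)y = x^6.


P(x) = 4/x ⇒ μ = x^4.
(x^4 y)' = x^10 ⇒ x^4 y = x^11/(11) + C.
Solve for y: y = (1/11)x^7 + C/x^4.


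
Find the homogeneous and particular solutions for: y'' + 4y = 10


Homogeneous part: r² + 4 = 0 ⇒ r = ±2i, so y_h = C₁cos(2x) + C₂sin(2x).
Try constant y_p = A; plug in: 4A = 10 ⇒ A = 5/2.
General solution: y = C₁cos(2x) + C₂sin(2x) + 5/2.


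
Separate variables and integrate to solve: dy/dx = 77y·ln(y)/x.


Separate: dy/[y ln(y)] = 77 dx/x.
Substitute u = ln(y): du/u = 77 dx/x.
Integrate: ln|ln(y)| = 77ln|x| + C₀, hence ln(y) = C·x^77.


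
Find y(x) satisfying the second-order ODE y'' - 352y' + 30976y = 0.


Characteristic equation: r² - 352r + 30976 = 0, i.e. (r - 176)² = 0.
Repeated root r = 176; include an x factor for the second linearly independent solution.
General solution: y = (C₁ + C₂x)e^(176x).


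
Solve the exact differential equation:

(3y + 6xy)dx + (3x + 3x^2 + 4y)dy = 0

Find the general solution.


Check exactness: ∂M/∂y = 3 + 6x and ∂N/∂x = 3 + 6x; equal, so the equation is exact.
Integrate M with respect to x (treating y as constant): ∫M dx = 3xy + 3x^2y + h(y).
Differentiate w.r.t. y and set equal to N: the x-dependent terms already match, leaving h'(y) = 4y. Integrate: h(y) = 2y^2.
So F(x,y) = 3xy + 3x^2y + 2y^2.
General solution: 3xy + 3x^2y + 2y^2 = C.


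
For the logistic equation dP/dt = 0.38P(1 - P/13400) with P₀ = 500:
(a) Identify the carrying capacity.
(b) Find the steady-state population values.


Logistic ODE dP/dt = 0.38P(1 - P/13400) has equilibria where dP/dt = 0, i.e. P = 0 or P = 13400.
The coefficient (1 - P/K) = 0 when P = K, identifying K = 13400 as the carrying capacity.
(a) K = 13400; (b) equilibria P = 0 and P = 13400.


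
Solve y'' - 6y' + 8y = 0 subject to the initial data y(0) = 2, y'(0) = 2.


Characteristic roots of r² - 6r + 8 = 0 are 4, 2.
General solution y = c₁ e^(4x) + c₂ e^(2x).
Apply y(0) = 2: c₁ + c₂ = 2. Apply y'(0) = 2: 4 c₁ + 2 c₂ = 2.
Solve: c₁ = -1, c₂ = 3.
Particular solution: y = -e^(4x) + 3e^(2x).


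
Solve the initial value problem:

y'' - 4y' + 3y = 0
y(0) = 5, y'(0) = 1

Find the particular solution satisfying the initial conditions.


Characteristic roots of r² - 4r + 3 = 0 are 1, 3.
General solution y = c₁ e^(x) + c₂ e^(3x).
Apply y(0) = 5: c₁ + c₂ = 5. Apply y'(0) = 1: 1 c₁ + 3 c₂ = 1.
Solve: c₁ = 7, c₂ = -2.
Particular solution: y = 7e^(x) - 2e^(3x).


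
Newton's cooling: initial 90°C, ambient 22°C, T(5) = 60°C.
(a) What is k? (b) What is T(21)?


Newton's law: T(t) = T_a + (T₀ - T_a)e^(-kt).
(a) Use T(5) = 60: (60 - 22)/(90 - 22) = e^(-k·5), so k = -ln(0.559)/5 ≈ 0.1164.
(b) Apply k to t = 21: T(21) = 22 + (68)e^(-2.444) ≈ 27.9°C.


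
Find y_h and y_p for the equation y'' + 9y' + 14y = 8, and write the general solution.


Characteristic roots of r² + 9r + 14 = 0 are -2, -7.
y_h = C₁e^(-2x) + C₂e^(-7x).
Constant forcing; try y_p = A. Then 14A = 8 ⇒ A = 4/7.
General solution: y = C₁e^(-2x) + C₂e^(-7x) + 4/7.


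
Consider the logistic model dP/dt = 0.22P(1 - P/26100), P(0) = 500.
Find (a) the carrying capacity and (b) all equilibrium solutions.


Logistic ODE dP/dt = 0.22P(1 - P/26100) has equilibria where dP/dt = 0, i.e. P = 0 or P = 26100.
The coefficient (1 - P/K) = 0 when P = K, identifying K = 26100 as the carrying capacity.
(a) K = 26100; (b) equilibria P = 0 and P = 26100.


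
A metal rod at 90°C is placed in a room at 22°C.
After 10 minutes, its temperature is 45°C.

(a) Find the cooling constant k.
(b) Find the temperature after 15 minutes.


Newton's law: T(t) = T_a + (T₀ - T_a)e^(-kt).
(a) Use T(10) = 45: (45 - 22)/(90 - 22) = e^(-k·10), so k = -ln(0.338)/10 ≈ 0.1084.
(b) Apply k to t = 15: T(15) = 22 + (68)e^(-1.626) ≈ 35.4°C.


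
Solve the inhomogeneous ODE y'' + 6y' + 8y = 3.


Characteristic roots of r² + 6r + 8 = 0 are -4, -2.
y_h = C₁e^(-4x) + C₂e^(-2x).
Forcing exponent 0 is not a characteristic root; try y_p = A.
Substitute: A·(0 + (6)·0 + (8)) = A·8 = 3, so A = 3/8.
General solution: y = C₁e^(-4x) + C₂e^(-2x) + 3/8.


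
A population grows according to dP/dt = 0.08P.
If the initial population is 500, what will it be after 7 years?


The ODE dP/dt = 0.08P has solution P(t) = P(0)e^(0.08t).
Substitute P(0) = 500 and t = 7: P(7) = 500 e^(0.56) ≈ 875.


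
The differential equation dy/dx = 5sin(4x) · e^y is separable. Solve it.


Separate: e^(-y) dy = 5sin(4x) dx.
Integrate: -e^(-y) = -(5/4)cos(4x) + C₀.
Rearrange: e^(-y) = (5/4)cos(4x) + C.


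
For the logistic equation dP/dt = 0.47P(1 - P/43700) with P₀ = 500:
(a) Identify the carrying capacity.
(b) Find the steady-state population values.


Logistic ODE dP/dt = 0.47P(1 - P/43700) has equilibria where dP/dt = 0, i.e. P = 0 or P = 43700.
The coefficient (1 - P/K) = 0 when P = K, identifying K = 43700 as the carrying capacity.
(a) K = 43700; (b) equilibria P = 0 and P = 43700.


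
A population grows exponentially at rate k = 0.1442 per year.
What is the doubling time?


Exponential growth: P(t) = P₀ e^(0.1442t). Set P(t)/P₀ = 2: e^(0.1442t) = 2.
Solve: t = ln(2)/0.1442 ≈ 4.81 years.


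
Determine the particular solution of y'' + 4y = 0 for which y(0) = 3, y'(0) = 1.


Characteristic roots of r² + 4 = 0 are ±2i, so y = C₁cos(2x) + C₂sin(2x).
Apply y(0) = 3: C₁ = 3. Differentiate and apply y'(0) = 1: 2·C₂ = 1, so C₂ = 1/2.
Particular solution: y = 3cos(2x) + (1/2)sin(2x).


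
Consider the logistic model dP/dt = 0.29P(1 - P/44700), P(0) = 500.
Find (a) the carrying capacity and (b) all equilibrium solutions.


Logistic ODE dP/dt = 0.29P(1 - P/44700) has equilibria where dP/dt = 0, i.e. P = 0 or P = 44700.
The coefficient (1 - P/K) = 0 when P = K, identifying K = 44700 as the carrying capacity.
(a) K = 44700; (b) equilibria P = 0 and P = 44700.


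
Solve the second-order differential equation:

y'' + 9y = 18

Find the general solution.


Homogeneous part: r² + 9 = 0 ⇒ r = ±3i, so y_h = C₁cos(3x) + C₂sin(3x).
Try constant y_p = A; plug in: 9A = 18 ⇒ A = 2.
General solution: y = C₁cos(3x) + C₂sin(3x) + 2.


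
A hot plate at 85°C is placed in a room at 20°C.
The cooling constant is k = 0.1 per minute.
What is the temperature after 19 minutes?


Newton's law: dT/dt = -k(T - T_a) has solution T(t) = T_a + (T₀ - T_a)e^(-kt).
Plug in T_a = 20, T₀ = 85, k = 0.1, t = 19: T(19) = 20 + (65)e^(-1.90) ≈ 29.7°C.


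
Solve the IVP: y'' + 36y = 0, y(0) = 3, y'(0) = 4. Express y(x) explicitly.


Characteristic roots of r² + 36 = 0 are ±6i, so y = C₁cos(6x) + C₂sin(6x).
Apply y(0) = 3: C₁ = 3. Differentiate and apply y'(0) = 4: 6·C₂ = 4, so C₂ = 2/3.
Particular solution: y = 3cos(6x) + (2/3)sin(6x).


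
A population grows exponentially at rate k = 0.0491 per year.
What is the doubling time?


Exponential growth: P(t) = P₀ e^(0.0491t). Set P(t)/P₀ = 2: e^(0.0491t) = 2.
Solve: t = ln(2)/0.0491 ≈ 14.12 years.


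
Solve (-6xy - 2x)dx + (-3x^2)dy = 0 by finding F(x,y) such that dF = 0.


Check exactness: ∂M/∂y = -6x and ∂N/∂x = -6x; equal, so the equation is exact.
Integrate M with respect to x (treating y as constant): ∫M dx = -3x^2y - x^2 + h(y).
Differentiate w.r.t. y and set equal to N: all terms match, so h'(y) = 0 and h is a constant absorbed into C.
General solution: -3x^2y - x^2 = C.


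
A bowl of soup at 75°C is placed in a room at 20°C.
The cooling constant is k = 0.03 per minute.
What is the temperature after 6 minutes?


Newton's law: dT/dt = -k(T - T_a) has solution T(t) = T_a + (T₀ - T_a)e^(-kt).
Plug in T_a = 20, T₀ = 75, k = 0.03, t = 6: T(6) = 20 + (55)e^(-0.18) ≈ 65.9°C.


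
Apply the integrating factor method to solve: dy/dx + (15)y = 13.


P(x) = 15, Q(x) = 13; integrating factor μ = e^(15x).
(μ y)' = 13e^(15x) ⇒ μ y = (13/15)e^(15x) + C.
Divide by μ: y = 13/15 + Ce^(-15x).


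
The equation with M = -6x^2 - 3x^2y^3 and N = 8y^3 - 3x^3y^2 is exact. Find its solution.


Check exactness: ∂M/∂y = -9x^2y^2 and ∂N/∂x = -9x^2y^2; equal, so the equation is exact.
Integrate M with respect to x (treating y as constant): ∫M dx = -2x^3 - x^3y^3 + h(y).
Differentiate w.r.t. y and set equal to N: the x-dependent terms already match, leaving h'(y) = 8y^3. Integrate: h(y) = 2y^4.
So F(x,y) = 2y^4 - 2x^3 - x^3y^3.
General solution: 2y^4 - 2x^3 - x^3y^3 = C.


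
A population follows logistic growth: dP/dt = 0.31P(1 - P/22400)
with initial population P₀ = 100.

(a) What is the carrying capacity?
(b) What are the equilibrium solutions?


Logistic ODE dP/dt = 0.31P(1 - P/22400) has equilibria where dP/dt = 0, i.e. P = 0 or P = 22400.
The coefficient (1 - P/K) = 0 when P = K, identifying K = 22400 as the carrying capacity.
(a) K = 22400; (b) equilibria P = 0 and P = 22400.


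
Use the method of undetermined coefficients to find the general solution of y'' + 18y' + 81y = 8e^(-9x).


Characteristic polynomial (r + 9)² = 0; repeated root r = -9.
y_h = (C₁ + C₂x)e^(-9x). Forcing matches the repeated root (resonance), so try y_p = Ax² e^(-9x).
Substitute and solve for A: 2A = 8, so A = 4.
General solution: y = (C₁ + C₂x + 4x²)e^(-9x).
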